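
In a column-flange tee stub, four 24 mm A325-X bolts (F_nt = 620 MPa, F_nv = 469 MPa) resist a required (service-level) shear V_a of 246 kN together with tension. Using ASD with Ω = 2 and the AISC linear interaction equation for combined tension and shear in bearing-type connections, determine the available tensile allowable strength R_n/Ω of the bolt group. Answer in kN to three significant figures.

404 kN

A_b = π·24²/4 = 452.4 mm²; f_rv = 246 × 1000 / (4 × 452.4) = 135.9 MPa.
F'_nt = 1.3 F_nt − (Ω F_nt / F_nv) f_rv = 1.3·620 − (2·620/469)·135.9 = 446.6 MPa, capped at F_nt → F'_nt = 446.6 MPa.
R_n = F'_nt · A_b · n = 446.6 × 452.4 × 4 / 1000 = 808.1 kN.
Allowable strength R_n/Ω = 808.1 / 2 = 404 kN.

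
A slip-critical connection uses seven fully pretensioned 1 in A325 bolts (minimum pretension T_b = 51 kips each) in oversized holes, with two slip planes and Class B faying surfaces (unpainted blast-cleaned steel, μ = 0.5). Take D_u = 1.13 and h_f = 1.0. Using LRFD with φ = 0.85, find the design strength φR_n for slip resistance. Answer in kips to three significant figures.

343 kips

R_n = μ · D_u · h_f · T_b · n_s · n_b = 0.5 × 1.13 × 1.0 × 51 × 2 × 7 = 403.4 kips.
Design strength φR_n = 0.85 × 403.4 = 343 kips.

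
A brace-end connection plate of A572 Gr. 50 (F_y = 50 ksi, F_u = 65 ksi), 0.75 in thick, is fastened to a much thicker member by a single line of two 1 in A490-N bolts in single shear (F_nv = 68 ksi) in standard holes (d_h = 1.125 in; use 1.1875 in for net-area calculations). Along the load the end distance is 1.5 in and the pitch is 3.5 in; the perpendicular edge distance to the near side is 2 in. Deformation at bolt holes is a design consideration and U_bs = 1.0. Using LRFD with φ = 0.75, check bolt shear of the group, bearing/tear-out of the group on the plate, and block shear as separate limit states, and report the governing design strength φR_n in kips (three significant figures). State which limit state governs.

Bolt shear: A_b = π·1²/4 = 0.7854 in²; R_n = 68 × 0.7854 × 2 × 1 = 106.8 kips → 0.75 × 106.8 = 80.1 kips.
Bearing: edge l_c = 0.9375, r_n = 54.84 kips; interior l_c = 2.375, r_n = 117 kips; R_n = 54.84 + 1·117 = 171.8 kips → 129 kips.
Block shear: A_gv = 3.75, A_nv = 2.414, A_nt = 1.055 in²; R_n = min(0.6F_uA_nv, 0.6F_yA_gv) + U_bs·F_u·A_nt = 162.7 kips → 122 kips.
Bolt shear governs: 80.1 kips.

80.1 kips (bolt shear governs)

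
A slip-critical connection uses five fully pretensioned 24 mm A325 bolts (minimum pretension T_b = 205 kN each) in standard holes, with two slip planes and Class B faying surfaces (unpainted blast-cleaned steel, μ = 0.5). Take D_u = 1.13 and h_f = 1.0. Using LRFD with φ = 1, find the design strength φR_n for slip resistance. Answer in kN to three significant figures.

1160 kN

R_n = μ · D_u · h_f · T_b · n_s · n_b = 0.5 × 1.13 × 1.0 × 205 × 2 × 5 = 1158 kN.
Design strength φR_n = 1 × 1158 = 1160 kN.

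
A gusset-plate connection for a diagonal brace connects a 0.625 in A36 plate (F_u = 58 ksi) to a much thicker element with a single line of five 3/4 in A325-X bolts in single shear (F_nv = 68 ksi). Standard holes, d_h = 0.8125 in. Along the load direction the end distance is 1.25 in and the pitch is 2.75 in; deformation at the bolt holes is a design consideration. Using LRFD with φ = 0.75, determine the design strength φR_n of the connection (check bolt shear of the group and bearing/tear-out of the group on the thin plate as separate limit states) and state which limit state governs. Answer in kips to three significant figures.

Bolt shear: A_b = π·0.75²/4 = 0.4418 in²; R_n = 68 × 0.4418 × 5 × 1 = 150.2 kips → 0.75 × 150.2 = 113 kips.
Bearing (1.2 l_c t F_u ≤ 2.4 d t F_u): upper limit = 2.4·0.75·0.625·58 = 65.25 kips.
  Edge l_c = 1.25 − 0.8125/2 = 0.8438 → r_n = 36.7 kips; interior l_c = 2.75 − 0.8125 = 1.938 → r_n = 65.25 kips.
  R_n,bearing = 1·36.7 + 4·65.25 = 297.7 kips → 0.75 × 297.7 = 223 kips.
Bolt shear governs: 113 kips.

113 kips (bolt shear governs)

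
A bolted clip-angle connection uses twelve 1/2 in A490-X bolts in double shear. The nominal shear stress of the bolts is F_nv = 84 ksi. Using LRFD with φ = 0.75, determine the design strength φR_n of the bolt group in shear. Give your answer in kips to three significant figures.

A_b = π × 0.5² / 4 = 0.1963 in².
R_n = F_nv · A_b · n · n_s = 84 × 0.1963 × 12 × 2 = 395.8 kips.
Design strength φR_n = 0.75 × 395.8 = 297 kips.

297 kips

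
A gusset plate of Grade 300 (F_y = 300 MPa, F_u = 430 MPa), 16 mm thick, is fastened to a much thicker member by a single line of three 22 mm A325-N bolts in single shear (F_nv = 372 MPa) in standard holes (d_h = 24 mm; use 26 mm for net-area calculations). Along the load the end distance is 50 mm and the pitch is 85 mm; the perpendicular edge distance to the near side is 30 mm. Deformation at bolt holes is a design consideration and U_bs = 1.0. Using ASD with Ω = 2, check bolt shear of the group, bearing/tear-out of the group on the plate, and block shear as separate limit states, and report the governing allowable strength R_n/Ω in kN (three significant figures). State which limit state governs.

Bolt shear: A_b = π·22²/4 = 380.1 mm²; R_n = 372 × 380.1 × 3 × 1 / 1000 = 424.2 kN → 424.2 / 2 = 212 kN.
Bearing: edge l_c = 38, r_n = 313.7 kN; interior l_c = 61, r_n = 363.3 kN; R_n = 313.7 + 2·363.3 = 1040 kN → 520 kN.
Block shear: A_gv = 3520, A_nv = 2480, A_nt = 272 mm²; R_n = min(0.6F_uA_nv, 0.6F_yA_gv) + U_bs·F_u·A_nt = 750.6 kN → 375 kN.
Bolt shear governs: 212 kN.

212 kN (bolt shear governs)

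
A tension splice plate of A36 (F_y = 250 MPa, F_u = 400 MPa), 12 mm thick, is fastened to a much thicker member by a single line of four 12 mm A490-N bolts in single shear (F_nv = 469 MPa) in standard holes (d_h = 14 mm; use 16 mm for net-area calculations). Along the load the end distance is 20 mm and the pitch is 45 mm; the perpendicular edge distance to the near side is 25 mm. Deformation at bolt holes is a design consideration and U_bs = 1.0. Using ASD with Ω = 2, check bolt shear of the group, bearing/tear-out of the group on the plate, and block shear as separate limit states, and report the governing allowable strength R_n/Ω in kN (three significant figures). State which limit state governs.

106 kN (bolt shear governs)

Bolt shear: A_b = π·12²/4 = 113.1 mm²; R_n = 469 × 113.1 × 4 × 1 / 1000 = 212.2 kN → 212.2 / 2 = 106 kN.
Bearing: edge l_c = 13, r_n = 74.88 kN; interior l_c = 31, r_n = 138.2 kN; R_n = 74.88 + 3·138.2 = 489.6 kN → 245 kN.
Block shear: A_gv = 1860, A_nv = 1188, A_nt = 204 mm²; R_n = min(0.6F_uA_nv, 0.6F_yA_gv) + U_bs·F_u·A_nt = 360.6 kN → 180 kN.
Bolt shear governs: 106 kN.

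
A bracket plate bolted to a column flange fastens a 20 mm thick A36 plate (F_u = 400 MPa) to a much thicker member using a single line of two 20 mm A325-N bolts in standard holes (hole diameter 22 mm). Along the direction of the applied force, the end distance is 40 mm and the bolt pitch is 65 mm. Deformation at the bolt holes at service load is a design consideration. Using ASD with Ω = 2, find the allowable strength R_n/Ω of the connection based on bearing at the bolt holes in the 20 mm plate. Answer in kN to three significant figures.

331 kN

Per bolt r_n = 1.2 l_c t F_u ≤ 2.4 d t F_u; upper limit = 2.4 × 20 × 20 × 400 / 1000 = 384 kN.
Edge bolt: l_c = 40 − 22/2 = 29 mm → 1.2 × 29 × 20 × 400 / 1000 = 278.4 → r_n = 278.4 kN.
Interior bolts: l_c = 65 − 22 = 43 mm → 1.2 × 43 × 20 × 400 / 1000 = 412.8 → r_n = 384 kN.
R_n = 1 × 278.4 + 1 × 384 = 662.4 kN.
Allowable strength R_n/Ω = 662.4 / 2 = 331 kN.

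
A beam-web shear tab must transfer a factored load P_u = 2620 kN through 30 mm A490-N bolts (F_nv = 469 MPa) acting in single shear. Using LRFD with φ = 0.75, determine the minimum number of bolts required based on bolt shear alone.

A_b = π·30²/4 = 706.9 mm².
Per-bolt design strength φR_n = 0.75 × 469 × 706.9 × 1 / 1000 = 248.6 kN.
n ≥ 2620 / 248.6 = 10.54 → use 11 bolts.

11 bolts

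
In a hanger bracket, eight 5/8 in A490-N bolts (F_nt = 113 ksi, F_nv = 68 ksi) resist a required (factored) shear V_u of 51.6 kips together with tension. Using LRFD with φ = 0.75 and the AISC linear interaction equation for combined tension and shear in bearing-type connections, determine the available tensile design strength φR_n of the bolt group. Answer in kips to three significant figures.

185 kips

A_b = π·0.625²/4 = 0.3068 in²; f_rv = 51.6 / (8 × 0.3068) = 21.02 ksi.
F'_nt = 1.3 F_nt − (F_nt / φF_nv) f_rv = 1.3·113 − (113/(0.75·68))·21.02 = 100.3 ksi, capped at F_nt → F'_nt = 100.3 ksi.
R_n = F'_nt · A_b · n = 100.3 × 0.3068 × 8 = 246.2 kips.
Design strength φR_n = 0.75 × 246.2 = 185 kips.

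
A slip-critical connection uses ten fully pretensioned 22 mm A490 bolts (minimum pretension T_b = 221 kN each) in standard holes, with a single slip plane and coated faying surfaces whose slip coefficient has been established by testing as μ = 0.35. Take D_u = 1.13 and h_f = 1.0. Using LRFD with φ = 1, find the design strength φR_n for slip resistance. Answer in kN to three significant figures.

874 kN

R_n = μ · D_u · h_f · T_b · n_s · n_b = 0.35 × 1.13 × 1.0 × 221 × 1 × 10 = 874.1 kN.
Design strength φR_n = 1 × 874.1 = 874 kN.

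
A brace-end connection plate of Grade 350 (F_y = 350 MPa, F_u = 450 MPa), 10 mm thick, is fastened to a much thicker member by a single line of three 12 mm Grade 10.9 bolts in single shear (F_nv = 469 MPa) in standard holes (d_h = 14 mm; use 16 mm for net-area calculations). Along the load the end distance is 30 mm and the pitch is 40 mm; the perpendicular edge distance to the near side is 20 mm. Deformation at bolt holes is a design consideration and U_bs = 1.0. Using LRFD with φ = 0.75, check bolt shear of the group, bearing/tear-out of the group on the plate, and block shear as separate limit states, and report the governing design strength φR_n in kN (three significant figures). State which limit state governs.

119 kN (bolt shear governs)

Bolt shear: A_b = π·12²/4 = 113.1 mm²; R_n = 469 × 113.1 × 3 × 1 / 1000 = 159.1 kN → 0.75 × 159.1 = 119 kN.
Bearing: edge l_c = 23, r_n = 124.2 kN; interior l_c = 26, r_n = 129.6 kN; R_n = 124.2 + 2·129.6 = 383.4 kN → 288 kN.
Block shear: A_gv = 1100, A_nv = 700, A_nt = 120 mm²; R_n = min(0.6F_uA_nv, 0.6F_yA_gv) + U_bs·F_u·A_nt = 243 kN → 182 kN.
Bolt shear governs: 119 kN.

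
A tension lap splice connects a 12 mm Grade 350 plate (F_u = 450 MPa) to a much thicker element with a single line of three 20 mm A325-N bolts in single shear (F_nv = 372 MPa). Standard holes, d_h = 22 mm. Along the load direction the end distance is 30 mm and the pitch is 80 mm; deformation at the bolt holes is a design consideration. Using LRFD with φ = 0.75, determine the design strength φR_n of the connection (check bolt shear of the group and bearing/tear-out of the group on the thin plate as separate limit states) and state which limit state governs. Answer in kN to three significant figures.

Bolt shear: A_b = π·20²/4 = 314.2 mm²; R_n = 372 × 314.2 × 3 × 1 / 1000 = 350.6 kN → 0.75 × 350.6 = 263 kN.
Bearing (1.2 l_c t F_u ≤ 2.4 d t F_u): upper limit = 2.4·20·12·450 / 1000 = 259.2 kN.
  Edge l_c = 30 − 22/2 = 19 → r_n = 123.1 kN; interior l_c = 80 − 22 = 58 → r_n = 259.2 kN.
  R_n,bearing = 1·123.1 + 2·259.2 = 641.5 kN → 0.75 × 641.5 = 481 kN.
Bolt shear governs: 263 kN.

263 kN (bolt shear governs)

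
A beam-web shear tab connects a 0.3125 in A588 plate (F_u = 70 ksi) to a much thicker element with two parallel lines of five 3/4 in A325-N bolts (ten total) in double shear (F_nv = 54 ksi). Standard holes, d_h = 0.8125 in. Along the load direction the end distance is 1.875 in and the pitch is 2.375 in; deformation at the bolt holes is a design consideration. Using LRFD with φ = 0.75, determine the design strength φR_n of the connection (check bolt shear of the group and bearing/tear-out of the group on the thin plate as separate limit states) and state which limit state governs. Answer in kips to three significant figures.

Bolt shear: A_b = π·0.75²/4 = 0.4418 in²; R_n = 54 × 0.4418 × 10 × 2 = 477.1 kips → 0.75 × 477.1 = 358 kips.
Bearing (1.2 l_c t F_u ≤ 2.4 d t F_u): upper limit = 2.4·0.75·0.3125·70 = 39.38 kips.
  Edge l_c = 1.875 − 0.8125/2 = 1.469 → r_n = 38.55 kips; interior l_c = 2.375 − 0.8125 = 1.562 → r_n = 39.38 kips.
  R_n,bearing = 2·38.55 + 8·39.38 = 392.1 kips → 0.75 × 392.1 = 294 kips.
Bearing governs: 294 kips.

294 kips (bearing governs)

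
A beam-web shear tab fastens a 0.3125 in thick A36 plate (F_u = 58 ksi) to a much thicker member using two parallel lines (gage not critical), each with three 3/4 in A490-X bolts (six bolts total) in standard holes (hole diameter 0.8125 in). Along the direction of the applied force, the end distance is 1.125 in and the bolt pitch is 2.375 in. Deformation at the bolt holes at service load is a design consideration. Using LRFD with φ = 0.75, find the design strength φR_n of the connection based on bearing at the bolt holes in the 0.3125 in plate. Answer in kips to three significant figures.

Per bolt r_n = 1.2 l_c t F_u ≤ 2.4 d t F_u; upper limit = 2.4 × 0.75 × 0.3125 × 58 = 32.62 kips.
Edge bolt: l_c = 1.125 − 0.8125/2 = 0.7188 in → 1.2 × 0.7188 × 0.3125 × 58 = 15.63 → r_n = 15.63 kips.
Interior bolts: l_c = 2.375 − 0.8125 = 1.562 in → 1.2 × 1.562 × 0.3125 × 58 = 33.98 → r_n = 32.62 kips.
R_n = 2 × 15.63 + 4 × 32.62 = 161.8 kips.
Design strength φR_n = 0.75 × 161.8 = 121 kips.

121 kips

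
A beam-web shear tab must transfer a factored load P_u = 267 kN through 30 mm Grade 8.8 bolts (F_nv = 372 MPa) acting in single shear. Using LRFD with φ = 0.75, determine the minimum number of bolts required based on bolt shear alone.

A_b = π·30²/4 = 706.9 mm².
Per-bolt design strength φR_n = 0.75 × 372 × 706.9 × 1 / 1000 = 197.2 kN.
n ≥ 267 / 197.2 = 1.354 → use 2 bolts.

2 bolts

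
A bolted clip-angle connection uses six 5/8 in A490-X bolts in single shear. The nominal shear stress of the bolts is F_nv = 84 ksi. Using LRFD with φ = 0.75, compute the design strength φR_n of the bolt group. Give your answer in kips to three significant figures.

116 kips

A_b = π × 0.625² / 4 = 0.3068 in².
R_n = F_nv · A_b · n · n_s = 84 × 0.3068 × 6 × 1 = 154.6 kips.
Design strength φR_n = 0.75 × 154.6 = 116 kips.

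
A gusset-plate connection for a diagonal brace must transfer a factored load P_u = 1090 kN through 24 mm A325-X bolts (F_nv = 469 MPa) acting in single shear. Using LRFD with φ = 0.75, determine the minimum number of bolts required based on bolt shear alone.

A_b = π·24²/4 = 452.4 mm².
Per-bolt design strength φR_n = 0.75 × 469 × 452.4 × 1 / 1000 = 159.1 kN.
n ≥ 1090 / 159.1 = 6.85 → use 7 bolts.

7 bolts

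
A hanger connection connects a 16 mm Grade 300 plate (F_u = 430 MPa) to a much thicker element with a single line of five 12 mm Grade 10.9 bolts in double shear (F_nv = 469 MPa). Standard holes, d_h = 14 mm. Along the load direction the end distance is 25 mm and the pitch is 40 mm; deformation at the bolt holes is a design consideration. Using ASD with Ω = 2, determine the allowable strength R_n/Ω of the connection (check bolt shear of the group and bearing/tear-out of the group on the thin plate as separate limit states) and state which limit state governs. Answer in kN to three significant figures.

265 kN (bolt shear governs)

Bolt shear: A_b = π·12²/4 = 113.1 mm²; R_n = 469 × 113.1 × 5 × 2 / 1000 = 530.4 kN → 530.4 / 2 = 265 kN.
Bearing (1.2 l_c t F_u ≤ 2.4 d t F_u): upper limit = 2.4·12·16·430 / 1000 = 198.1 kN.
  Edge l_c = 25 − 14/2 = 18 → r_n = 148.6 kN; interior l_c = 40 − 14 = 26 → r_n = 198.1 kN.
  R_n,bearing = 1·148.6 + 4·198.1 = 941.2 kN → 941.2 / 2 = 471 kN.
Bolt shear governs: 265 kN.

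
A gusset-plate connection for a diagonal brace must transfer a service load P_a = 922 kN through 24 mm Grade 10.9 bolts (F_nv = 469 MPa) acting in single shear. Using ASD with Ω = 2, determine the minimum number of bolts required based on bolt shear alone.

9 bolts

A_b = π·24²/4 = 452.4 mm².
Per-bolt allowable strength R_n/Ω = 469 × 452.4 × 1 / 1000 / 2 = 106.1 kN.
n ≥ 922 / 106.1 = 8.691 → use 9 bolts.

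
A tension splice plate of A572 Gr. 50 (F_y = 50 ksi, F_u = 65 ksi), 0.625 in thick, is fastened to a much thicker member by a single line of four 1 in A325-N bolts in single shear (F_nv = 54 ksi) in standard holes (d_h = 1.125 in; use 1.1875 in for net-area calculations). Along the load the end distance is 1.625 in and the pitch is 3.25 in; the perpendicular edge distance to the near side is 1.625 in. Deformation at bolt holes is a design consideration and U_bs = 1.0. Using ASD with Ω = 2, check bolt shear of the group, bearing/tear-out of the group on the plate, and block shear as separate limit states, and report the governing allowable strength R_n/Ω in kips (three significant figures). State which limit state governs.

Bolt shear: A_b = π·1²/4 = 0.7854 in²; R_n = 54 × 0.7854 × 4 × 1 = 169.6 kips → 169.6 / 2 = 84.8 kips.
Bearing: edge l_c = 1.062, r_n = 51.8 kips; interior l_c = 2.125, r_n = 97.5 kips; R_n = 51.8 + 3·97.5 = 344.3 kips → 172 kips.
Block shear: A_gv = 7.109, A_nv = 4.512, A_nt = 0.6445 in²; R_n = min(0.6F_uA_nv, 0.6F_yA_gv) + U_bs·F_u·A_nt = 217.9 kips → 109 kips.
Bolt shear governs: 84.8 kips.

84.8 kips (bolt shear governs)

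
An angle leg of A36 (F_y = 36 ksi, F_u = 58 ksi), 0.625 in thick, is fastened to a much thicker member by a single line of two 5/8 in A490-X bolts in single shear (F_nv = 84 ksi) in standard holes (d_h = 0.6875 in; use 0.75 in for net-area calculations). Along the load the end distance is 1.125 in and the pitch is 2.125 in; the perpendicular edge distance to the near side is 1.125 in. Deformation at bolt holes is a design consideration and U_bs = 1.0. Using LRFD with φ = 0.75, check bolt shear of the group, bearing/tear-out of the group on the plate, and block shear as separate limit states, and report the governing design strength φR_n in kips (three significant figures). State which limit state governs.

38.7 kips (bolt shear governs)

Bolt shear: A_b = π·0.625²/4 = 0.3068 in²; R_n = 84 × 0.3068 × 2 × 1 = 51.54 kips → 0.75 × 51.54 = 38.7 kips.
Bearing: edge l_c = 0.7812, r_n = 33.98 kips; interior l_c = 1.438, r_n = 54.38 kips; R_n = 33.98 + 1·54.38 = 88.36 kips → 66.3 kips.
Block shear: A_gv = 2.031, A_nv = 1.328, A_nt = 0.4688 in²; R_n = min(0.6F_uA_nv, 0.6F_yA_gv) + U_bs·F_u·A_nt = 71.06 kips → 53.3 kips.
Bolt shear governs: 38.7 kips.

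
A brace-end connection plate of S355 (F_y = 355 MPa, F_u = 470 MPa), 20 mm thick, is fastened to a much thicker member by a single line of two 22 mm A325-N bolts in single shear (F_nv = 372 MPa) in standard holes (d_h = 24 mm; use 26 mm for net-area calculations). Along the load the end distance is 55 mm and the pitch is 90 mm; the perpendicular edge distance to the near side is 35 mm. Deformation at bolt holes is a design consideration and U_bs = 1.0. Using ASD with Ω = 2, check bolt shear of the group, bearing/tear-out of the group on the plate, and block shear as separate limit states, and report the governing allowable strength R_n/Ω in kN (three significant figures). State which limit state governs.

Bolt shear: A_b = π·22²/4 = 380.1 mm²; R_n = 372 × 380.1 × 2 × 1 / 1000 = 282.8 kN → 282.8 / 2 = 141 kN.
Bearing: edge l_c = 43, r_n = 485 kN; interior l_c = 66, r_n = 496.3 kN; R_n = 485 + 1·496.3 = 981.4 kN → 491 kN.
Block shear: A_gv = 2900, A_nv = 2120, A_nt = 440 mm²; R_n = min(0.6F_uA_nv, 0.6F_yA_gv) + U_bs·F_u·A_nt = 804.6 kN → 402 kN.
Bolt shear governs: 141 kN.

141 kN (bolt shear governs)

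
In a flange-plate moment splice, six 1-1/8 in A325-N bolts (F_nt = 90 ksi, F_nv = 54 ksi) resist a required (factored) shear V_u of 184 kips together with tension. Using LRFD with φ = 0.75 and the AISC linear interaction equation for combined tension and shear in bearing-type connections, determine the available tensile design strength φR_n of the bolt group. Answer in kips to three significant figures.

A_b = π·1.125²/4 = 0.994 in²; f_rv = 184 / (6 × 0.994) = 30.85 ksi.
F'_nt = 1.3 F_nt − (F_nt / φF_nv) f_rv = 1.3·90 − (90/(0.75·54))·30.85 = 48.44 ksi, capped at F_nt → F'_nt = 48.44 ksi.
R_n = F'_nt · A_b · n = 48.44 × 0.994 × 6 = 288.9 kips.
Design strength φR_n = 0.75 × 288.9 = 217 kips.

217 kips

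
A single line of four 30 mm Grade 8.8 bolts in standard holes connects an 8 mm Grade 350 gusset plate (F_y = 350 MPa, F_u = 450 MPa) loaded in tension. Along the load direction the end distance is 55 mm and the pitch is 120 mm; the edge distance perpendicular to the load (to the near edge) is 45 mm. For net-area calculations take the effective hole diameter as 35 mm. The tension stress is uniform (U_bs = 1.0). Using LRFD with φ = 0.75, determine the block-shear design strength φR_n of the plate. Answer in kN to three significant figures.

Shear plane L_v = 55 + 3·120 = 415 mm; A_gv = 415 × 8 = 3320 mm².
A_nv = (415 − 3.5·35) × 8 = 2340 mm².
A_nt = (45 − 0.5·35) × 8 = 220 mm².
0.6 F_u A_nv = 631.8 kN; 0.6 F_y A_gv = 697.2 kN → shear rupture governs the shear term.
R_n = 631.8 + 1.0 × 450 × 220 / 1000 = 730.8 kN.
Design strength φR_n = 0.75 × 730.8 = 548 kN.

548 kN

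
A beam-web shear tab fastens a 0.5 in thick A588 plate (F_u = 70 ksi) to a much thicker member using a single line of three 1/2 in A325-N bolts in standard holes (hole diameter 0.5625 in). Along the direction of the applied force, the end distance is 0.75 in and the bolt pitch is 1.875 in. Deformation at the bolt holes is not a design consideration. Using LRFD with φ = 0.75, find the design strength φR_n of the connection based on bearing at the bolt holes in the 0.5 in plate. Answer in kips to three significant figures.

97.2 kips

Per bolt r_n = 1.5 l_c t F_u ≤ 3.0 d t F_u; upper limit = 3.0 × 0.5 × 0.5 × 70 = 52.5 kips.
Edge bolt: l_c = 0.75 − 0.5625/2 = 0.4688 in → 1.5 × 0.4688 × 0.5 × 70 = 24.61 → r_n = 24.61 kips.
Interior bolts: l_c = 1.875 − 0.5625 = 1.312 in → 1.5 × 1.312 × 0.5 × 70 = 68.91 → r_n = 52.5 kips.
R_n = 1 × 24.61 + 2 × 52.5 = 129.6 kips.
Design strength φR_n = 0.75 × 129.6 = 97.2 kips.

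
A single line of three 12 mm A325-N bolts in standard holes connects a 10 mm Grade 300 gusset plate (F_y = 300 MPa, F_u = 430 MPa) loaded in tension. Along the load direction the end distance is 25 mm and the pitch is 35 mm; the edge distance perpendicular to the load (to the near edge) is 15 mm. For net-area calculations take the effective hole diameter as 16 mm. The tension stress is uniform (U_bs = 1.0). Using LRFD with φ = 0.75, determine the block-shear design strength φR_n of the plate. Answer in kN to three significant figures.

Shear plane L_v = 25 + 2·35 = 95 mm; A_gv = 95 × 10 = 950 mm².
A_nv = (95 − 2.5·16) × 10 = 550 mm².
A_nt = (15 − 0.5·16) × 10 = 70 mm².
0.6 F_u A_nv = 141.9 kN; 0.6 F_y A_gv = 171 kN → shear rupture governs the shear term.
R_n = 141.9 + 1.0 × 430 × 70 / 1000 = 172 kN.
Design strength φR_n = 0.75 × 172 = 129 kN.

129 kN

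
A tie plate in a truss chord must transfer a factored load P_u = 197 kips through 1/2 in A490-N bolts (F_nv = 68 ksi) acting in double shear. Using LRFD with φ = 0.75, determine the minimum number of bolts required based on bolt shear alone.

10 bolts

A_b = π·0.5²/4 = 0.1963 in².
Per-bolt design strength φR_n = 0.75 × 68 × 0.1963 × 2 = 20.03 kips.
n ≥ 197 / 20.03 = 9.836 → use 10 bolts.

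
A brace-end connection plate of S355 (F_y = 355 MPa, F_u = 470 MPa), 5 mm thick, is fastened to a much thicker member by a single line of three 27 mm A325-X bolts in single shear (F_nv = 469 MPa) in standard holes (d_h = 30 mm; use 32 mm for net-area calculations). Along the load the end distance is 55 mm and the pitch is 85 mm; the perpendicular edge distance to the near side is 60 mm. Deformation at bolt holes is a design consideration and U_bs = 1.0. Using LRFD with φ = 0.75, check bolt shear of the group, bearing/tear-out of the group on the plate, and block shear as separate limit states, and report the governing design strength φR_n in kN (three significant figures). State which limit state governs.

231 kN (block shear governs)

Bolt shear: A_b = π·27²/4 = 572.6 mm²; R_n = 469 × 572.6 × 3 × 1 / 1000 = 805.6 kN → 0.75 × 805.6 = 604 kN.
Bearing: edge l_c = 40, r_n = 112.8 kN; interior l_c = 55, r_n = 152.3 kN; R_n = 112.8 + 2·152.3 = 417.4 kN → 313 kN.
Block shear: A_gv = 1125, A_nv = 725, A_nt = 220 mm²; R_n = min(0.6F_uA_nv, 0.6F_yA_gv) + U_bs·F_u·A_nt = 307.9 kN → 231 kN.
Block shear governs: 231 kN.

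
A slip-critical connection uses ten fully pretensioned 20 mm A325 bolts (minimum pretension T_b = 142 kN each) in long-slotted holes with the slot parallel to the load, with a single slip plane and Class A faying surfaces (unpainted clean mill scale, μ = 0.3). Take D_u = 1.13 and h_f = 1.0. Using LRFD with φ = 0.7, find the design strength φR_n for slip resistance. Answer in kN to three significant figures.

337 kN

R_n = μ · D_u · h_f · T_b · n_s · n_b = 0.3 × 1.13 × 1.0 × 142 × 1 × 10 = 481.4 kN.
Design strength φR_n = 0.7 × 481.4 = 337 kN.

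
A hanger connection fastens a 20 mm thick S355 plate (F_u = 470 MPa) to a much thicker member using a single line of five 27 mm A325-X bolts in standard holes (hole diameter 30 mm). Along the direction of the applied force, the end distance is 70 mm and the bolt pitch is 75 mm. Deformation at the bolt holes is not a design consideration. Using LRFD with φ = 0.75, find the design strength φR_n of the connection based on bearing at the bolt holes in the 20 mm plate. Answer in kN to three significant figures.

2470 kN

Per bolt r_n = 1.5 l_c t F_u ≤ 3.0 d t F_u; upper limit = 3.0 × 27 × 20 × 470 / 1000 = 761.4 kN.
Edge bolt: l_c = 70 − 30/2 = 55 mm → 1.5 × 55 × 20 × 470 / 1000 = 775.5 → r_n = 761.4 kN.
Interior bolts: l_c = 75 − 30 = 45 mm → 1.5 × 45 × 20 × 470 / 1000 = 634.5 → r_n = 634.5 kN.
R_n = 1 × 761.4 + 4 × 634.5 = 3299 kN.
Design strength φR_n = 0.75 × 3299 = 2470 kN.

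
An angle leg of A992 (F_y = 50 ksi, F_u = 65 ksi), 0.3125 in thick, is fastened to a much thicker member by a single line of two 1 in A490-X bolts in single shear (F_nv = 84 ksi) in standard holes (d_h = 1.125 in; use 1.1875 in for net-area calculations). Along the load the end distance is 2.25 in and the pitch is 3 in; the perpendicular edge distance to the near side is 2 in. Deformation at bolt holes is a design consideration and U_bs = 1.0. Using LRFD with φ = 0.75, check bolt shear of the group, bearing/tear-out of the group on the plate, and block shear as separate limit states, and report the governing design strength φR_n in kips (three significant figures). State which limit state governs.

53.1 kips (block shear governs)

Bolt shear: A_b = π·1²/4 = 0.7854 in²; R_n = 84 × 0.7854 × 2 × 1 = 131.9 kips → 0.75 × 131.9 = 99 kips.
Bearing: edge l_c = 1.688, r_n = 41.13 kips; interior l_c = 1.875, r_n = 45.7 kips; R_n = 41.13 + 1·45.7 = 86.84 kips → 65.1 kips.
Block shear: A_gv = 1.641, A_nv = 1.084, A_nt = 0.4395 in²; R_n = min(0.6F_uA_nv, 0.6F_yA_gv) + U_bs·F_u·A_nt = 70.84 kips → 53.1 kips.
Block shear governs: 53.1 kips.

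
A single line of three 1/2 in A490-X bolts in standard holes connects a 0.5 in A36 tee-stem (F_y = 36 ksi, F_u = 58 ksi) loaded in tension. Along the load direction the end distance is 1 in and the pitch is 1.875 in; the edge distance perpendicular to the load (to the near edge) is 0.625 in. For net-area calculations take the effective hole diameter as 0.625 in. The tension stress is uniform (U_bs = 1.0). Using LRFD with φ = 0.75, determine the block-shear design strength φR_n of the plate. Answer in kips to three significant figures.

45.3 kips

Shear plane L_v = 1 + 2·1.875 = 4.75 in; A_gv = 4.75 × 0.5 = 2.375 in².
A_nv = (4.75 − 2.5·0.625) × 0.5 = 1.594 in².
A_nt = (0.625 − 0.5·0.625) × 0.5 = 0.1562 in².
0.6 F_u A_nv = 55.46 kips; 0.6 F_y A_gv = 51.3 kips → shear yielding governs the shear term.
R_n = 51.3 + 1.0 × 58 × 0.1562 = 60.36 kips.
Design strength φR_n = 0.75 × 60.36 = 45.3 kips.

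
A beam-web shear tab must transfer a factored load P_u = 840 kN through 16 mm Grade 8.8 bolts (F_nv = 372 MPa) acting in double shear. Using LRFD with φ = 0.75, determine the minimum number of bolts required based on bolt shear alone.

A_b = π·16²/4 = 201.1 mm².
Per-bolt design strength φR_n = 0.75 × 372 × 201.1 × 2 / 1000 = 112.2 kN.
n ≥ 840 / 112.2 = 7.487 → use 8 bolts.

8 bolts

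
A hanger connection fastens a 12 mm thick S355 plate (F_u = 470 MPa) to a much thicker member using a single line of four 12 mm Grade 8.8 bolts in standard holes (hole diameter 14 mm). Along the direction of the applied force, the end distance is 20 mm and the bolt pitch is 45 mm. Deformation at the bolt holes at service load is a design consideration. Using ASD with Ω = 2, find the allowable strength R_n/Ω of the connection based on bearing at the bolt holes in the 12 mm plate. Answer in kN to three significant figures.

Per bolt r_n = 1.2 l_c t F_u ≤ 2.4 d t F_u; upper limit = 2.4 × 12 × 12 × 470 / 1000 = 162.4 kN.
Edge bolt: l_c = 20 − 14/2 = 13 mm → 1.2 × 13 × 12 × 470 / 1000 = 87.98 → r_n = 87.98 kN.
Interior bolts: l_c = 45 − 14 = 31 mm → 1.2 × 31 × 12 × 470 / 1000 = 209.8 → r_n = 162.4 kN.
R_n = 1 × 87.98 + 3 × 162.4 = 575.3 kN.
Allowable strength R_n/Ω = 575.3 / 2 = 288 kN.

288 kN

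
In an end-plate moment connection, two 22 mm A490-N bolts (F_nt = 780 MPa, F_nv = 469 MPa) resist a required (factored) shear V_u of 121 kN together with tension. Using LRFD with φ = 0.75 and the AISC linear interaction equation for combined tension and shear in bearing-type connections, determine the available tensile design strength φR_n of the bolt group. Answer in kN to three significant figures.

A_b = π·22²/4 = 380.1 mm²; f_rv = 121 × 1000 / (2 × 380.1) = 159.2 MPa.
F'_nt = 1.3 F_nt − (F_nt / φF_nv) f_rv = 1.3·780 − (780/(0.75·469))·159.2 = 661.1 MPa, capped at F_nt → F'_nt = 661.1 MPa.
R_n = F'_nt · A_b · n = 661.1 × 380.1 × 2 / 1000 = 502.6 kN.
Design strength φR_n = 0.75 × 502.6 = 377 kN.

377 kN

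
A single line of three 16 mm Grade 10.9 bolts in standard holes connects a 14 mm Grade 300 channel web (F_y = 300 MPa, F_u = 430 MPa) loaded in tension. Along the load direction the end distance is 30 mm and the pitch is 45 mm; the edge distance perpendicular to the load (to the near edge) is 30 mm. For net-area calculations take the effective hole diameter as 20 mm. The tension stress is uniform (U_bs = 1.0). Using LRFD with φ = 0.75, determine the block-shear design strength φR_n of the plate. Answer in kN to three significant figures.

Shear plane L_v = 30 + 2·45 = 120 mm; A_gv = 120 × 14 = 1680 mm².
A_nv = (120 − 2.5·20) × 14 = 980 mm².
A_nt = (30 − 0.5·20) × 14 = 280 mm².
0.6 F_u A_nv = 252.8 kN; 0.6 F_y A_gv = 302.4 kN → shear rupture governs the shear term.
R_n = 252.8 + 1.0 × 430 × 280 / 1000 = 373.2 kN.
Design strength φR_n = 0.75 × 373.2 = 280 kN.

280 kN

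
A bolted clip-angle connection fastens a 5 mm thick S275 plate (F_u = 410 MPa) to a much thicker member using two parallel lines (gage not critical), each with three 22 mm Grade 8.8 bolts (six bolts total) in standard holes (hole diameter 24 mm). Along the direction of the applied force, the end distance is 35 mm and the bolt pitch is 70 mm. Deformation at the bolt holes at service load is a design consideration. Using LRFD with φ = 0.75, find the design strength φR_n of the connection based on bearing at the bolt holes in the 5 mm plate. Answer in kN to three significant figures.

Per bolt r_n = 1.2 l_c t F_u ≤ 2.4 d t F_u; upper limit = 2.4 × 22 × 5 × 410 / 1000 = 108.2 kN.
Edge bolt: l_c = 35 − 24/2 = 23 mm → 1.2 × 23 × 5 × 410 / 1000 = 56.58 → r_n = 56.58 kN.
Interior bolts: l_c = 70 − 24 = 46 mm → 1.2 × 46 × 5 × 410 / 1000 = 113.2 → r_n = 108.2 kN.
R_n = 2 × 56.58 + 4 × 108.2 = 546.1 kN.
Design strength φR_n = 0.75 × 546.1 = 410 kN.

410 kN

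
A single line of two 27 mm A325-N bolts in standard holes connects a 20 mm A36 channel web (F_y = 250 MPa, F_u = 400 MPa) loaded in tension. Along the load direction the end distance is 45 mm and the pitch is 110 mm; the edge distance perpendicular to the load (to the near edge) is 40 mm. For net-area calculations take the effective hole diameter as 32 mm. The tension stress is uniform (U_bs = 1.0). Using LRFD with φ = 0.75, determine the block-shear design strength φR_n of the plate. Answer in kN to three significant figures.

493 kN

Shear plane L_v = 45 + 1·110 = 155 mm; A_gv = 155 × 20 = 3100 mm².
A_nv = (155 − 1.5·32) × 20 = 2140 mm².
A_nt = (40 − 0.5·32) × 20 = 480 mm².
0.6 F_u A_nv = 513.6 kN; 0.6 F_y A_gv = 465 kN → shear yielding governs the shear term.
R_n = 465 + 1.0 × 400 × 480 / 1000 = 657 kN.
Design strength φR_n = 0.75 × 657 = 493 kN.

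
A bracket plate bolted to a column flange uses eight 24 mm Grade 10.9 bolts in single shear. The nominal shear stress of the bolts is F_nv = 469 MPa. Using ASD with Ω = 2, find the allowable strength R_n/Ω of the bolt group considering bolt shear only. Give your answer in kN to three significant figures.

A_b = π × 24² / 4 = 452.4 mm².
R_n = F_nv · A_b · n · n_s = 469 × 452.4 × 8 × 1 / 1000 = 1697 kN.
Allowable strength R_n/Ω = 1697 / 2 = 849 kN.

849 kN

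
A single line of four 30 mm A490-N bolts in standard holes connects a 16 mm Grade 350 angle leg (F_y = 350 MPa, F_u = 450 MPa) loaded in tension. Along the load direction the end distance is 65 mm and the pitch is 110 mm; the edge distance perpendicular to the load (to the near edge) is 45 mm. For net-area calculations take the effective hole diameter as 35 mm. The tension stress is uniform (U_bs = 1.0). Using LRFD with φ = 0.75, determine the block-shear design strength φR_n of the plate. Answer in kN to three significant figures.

1030 kN

Shear plane L_v = 65 + 3·110 = 395 mm; A_gv = 395 × 16 = 6320 mm².
A_nv = (395 − 3.5·35) × 16 = 4360 mm².
A_nt = (45 − 0.5·35) × 16 = 440 mm².
0.6 F_u A_nv = 1177 kN; 0.6 F_y A_gv = 1327 kN → shear rupture governs the shear term.
R_n = 1177 + 1.0 × 450 × 440 / 1000 = 1375 kN.
Design strength φR_n = 0.75 × 1375 = 1030 kN.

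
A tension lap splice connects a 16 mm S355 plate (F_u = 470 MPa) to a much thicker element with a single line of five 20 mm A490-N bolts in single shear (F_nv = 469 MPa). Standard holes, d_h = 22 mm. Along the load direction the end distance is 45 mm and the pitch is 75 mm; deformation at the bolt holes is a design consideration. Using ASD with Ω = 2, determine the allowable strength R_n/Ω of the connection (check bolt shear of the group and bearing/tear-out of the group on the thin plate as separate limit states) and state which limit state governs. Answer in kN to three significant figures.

368 kN (bolt shear governs)

Bolt shear: A_b = π·20²/4 = 314.2 mm²; R_n = 469 × 314.2 × 5 × 1 / 1000 = 736.7 kN → 736.7 / 2 = 368 kN.
Bearing (1.2 l_c t F_u ≤ 2.4 d t F_u): upper limit = 2.4·20·16·470 / 1000 = 361 kN.
  Edge l_c = 45 − 22/2 = 34 → r_n = 306.8 kN; interior l_c = 75 − 22 = 53 → r_n = 361 kN.
  R_n,bearing = 1·306.8 + 4·361 = 1751 kN → 1751 / 2 = 875 kN.
Bolt shear governs: 368 kN.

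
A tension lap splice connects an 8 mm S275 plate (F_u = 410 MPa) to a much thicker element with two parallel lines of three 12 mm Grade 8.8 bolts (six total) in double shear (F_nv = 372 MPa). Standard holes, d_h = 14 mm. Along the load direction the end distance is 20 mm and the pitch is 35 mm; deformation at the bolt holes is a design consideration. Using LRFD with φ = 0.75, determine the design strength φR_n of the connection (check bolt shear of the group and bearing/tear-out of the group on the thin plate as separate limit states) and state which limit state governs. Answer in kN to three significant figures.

Bolt shear: A_b = π·12²/4 = 113.1 mm²; R_n = 372 × 113.1 × 6 × 2 / 1000 = 504.9 kN → 0.75 × 504.9 = 379 kN.
Bearing (1.2 l_c t F_u ≤ 2.4 d t F_u): upper limit = 2.4·12·8·410 / 1000 = 94.46 kN.
  Edge l_c = 20 − 14/2 = 13 → r_n = 51.17 kN; interior l_c = 35 − 14 = 21 → r_n = 82.66 kN.
  R_n,bearing = 2·51.17 + 4·82.66 = 433 kN → 0.75 × 433 = 325 kN.
Bearing governs: 325 kN.

325 kN (bearing governs)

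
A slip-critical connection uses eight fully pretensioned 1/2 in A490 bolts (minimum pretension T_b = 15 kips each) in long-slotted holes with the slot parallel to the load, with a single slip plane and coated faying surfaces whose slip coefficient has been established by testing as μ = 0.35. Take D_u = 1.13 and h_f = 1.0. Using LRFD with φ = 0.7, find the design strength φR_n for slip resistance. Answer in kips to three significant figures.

R_n = μ · D_u · h_f · T_b · n_s · n_b = 0.35 × 1.13 × 1.0 × 15 × 1 × 8 = 47.46 kips.
Design strength φR_n = 0.7 × 47.46 = 33.2 kips.

33.2 kips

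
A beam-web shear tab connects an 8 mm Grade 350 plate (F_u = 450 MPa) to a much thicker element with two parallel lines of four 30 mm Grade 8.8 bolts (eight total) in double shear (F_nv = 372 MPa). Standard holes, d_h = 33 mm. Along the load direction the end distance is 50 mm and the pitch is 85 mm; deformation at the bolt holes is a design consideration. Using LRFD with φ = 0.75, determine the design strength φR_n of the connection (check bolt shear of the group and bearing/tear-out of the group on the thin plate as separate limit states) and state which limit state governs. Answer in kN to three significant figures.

Bolt shear: A_b = π·30²/4 = 706.9 mm²; R_n = 372 × 706.9 × 8 × 2 / 1000 = 4207 kN → 0.75 × 4207 = 3160 kN.
Bearing (1.2 l_c t F_u ≤ 2.4 d t F_u): upper limit = 2.4·30·8·450 / 1000 = 259.2 kN.
  Edge l_c = 50 − 33/2 = 33.5 → r_n = 144.7 kN; interior l_c = 85 − 33 = 52 → r_n = 224.6 kN.
  R_n,bearing = 2·144.7 + 6·224.6 = 1637 kN → 0.75 × 1637 = 1230 kN.
Bearing governs: 1230 kN.

1230 kN (bearing governs)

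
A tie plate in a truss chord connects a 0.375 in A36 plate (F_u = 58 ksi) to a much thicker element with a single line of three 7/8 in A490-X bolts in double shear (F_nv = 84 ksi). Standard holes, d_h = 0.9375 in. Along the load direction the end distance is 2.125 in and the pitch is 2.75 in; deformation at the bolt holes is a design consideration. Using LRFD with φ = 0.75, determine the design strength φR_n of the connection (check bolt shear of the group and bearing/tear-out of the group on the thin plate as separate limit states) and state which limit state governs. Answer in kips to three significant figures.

Bolt shear: A_b = π·0.875²/4 = 0.6013 in²; R_n = 84 × 0.6013 × 3 × 2 = 303.1 kips → 0.75 × 303.1 = 227 kips.
Bearing (1.2 l_c t F_u ≤ 2.4 d t F_u): upper limit = 2.4·0.875·0.375·58 = 45.68 kips.
  Edge l_c = 2.125 − 0.9375/2 = 1.656 → r_n = 43.23 kips; interior l_c = 2.75 − 0.9375 = 1.812 → r_n = 45.68 kips.
  R_n,bearing = 1·43.23 + 2·45.68 = 134.6 kips → 0.75 × 134.6 = 101 kips.
Bearing governs: 101 kips.

101 kips (bearing governs)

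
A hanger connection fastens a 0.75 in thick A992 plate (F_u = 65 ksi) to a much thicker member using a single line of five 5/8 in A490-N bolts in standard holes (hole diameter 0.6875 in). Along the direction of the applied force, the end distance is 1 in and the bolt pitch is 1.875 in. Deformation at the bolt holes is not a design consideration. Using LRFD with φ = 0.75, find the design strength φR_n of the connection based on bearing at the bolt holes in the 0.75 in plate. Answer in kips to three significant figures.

296 kips

Per bolt r_n = 1.5 l_c t F_u ≤ 3.0 d t F_u; upper limit = 3.0 × 0.625 × 0.75 × 65 = 91.41 kips.
Edge bolt: l_c = 1 − 0.6875/2 = 0.6562 in → 1.5 × 0.6562 × 0.75 × 65 = 47.99 → r_n = 47.99 kips.
Interior bolts: l_c = 1.875 − 0.6875 = 1.188 in → 1.5 × 1.188 × 0.75 × 65 = 86.84 → r_n = 86.84 kips.
R_n = 1 × 47.99 + 4 × 86.84 = 395.3 kips.
Design strength φR_n = 0.75 × 395.3 = 296 kips.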